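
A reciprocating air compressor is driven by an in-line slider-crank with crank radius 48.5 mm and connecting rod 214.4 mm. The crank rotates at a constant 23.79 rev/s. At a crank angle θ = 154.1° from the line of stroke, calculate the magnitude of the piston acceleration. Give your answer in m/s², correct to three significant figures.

821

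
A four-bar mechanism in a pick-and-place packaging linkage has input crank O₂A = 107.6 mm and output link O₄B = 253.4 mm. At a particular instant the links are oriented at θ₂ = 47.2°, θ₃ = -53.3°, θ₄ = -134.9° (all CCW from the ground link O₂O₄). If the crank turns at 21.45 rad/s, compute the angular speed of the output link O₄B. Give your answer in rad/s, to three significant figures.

ω₂ = 21.45 rad/s
Differentiating the loop-closure r₂e^{iθ₂}+r₃e^{iθ₃}=r₁+r₄e^{iθ₄} gives r₂ω₂e^{iθ₂}+r₃ω₃e^{iθ₃}=r₄ω₄e^{iθ₄}.
Eliminating the other unknown: ω₄ = r₂ω₂ sin(θ₂−θ₃) / [r₄ sin(θ₄−θ₃)].
Numerator sine = +0.98325; denominator sine = -0.98927.
Result = 0.1076·21.45·(+0.98325) / (0.2534·(-0.98927)) = -9.0528 rad/s; magnitude 9.0528 rad/s.

9.05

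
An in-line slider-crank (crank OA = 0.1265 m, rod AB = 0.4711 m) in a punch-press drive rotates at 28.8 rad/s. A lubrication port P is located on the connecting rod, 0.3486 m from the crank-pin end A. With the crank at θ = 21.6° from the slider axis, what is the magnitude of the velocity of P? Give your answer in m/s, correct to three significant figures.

1.82

ω = 28.8 rad/s.  Crank-pin speed |V_A| = rω = 3.6432 m/s, perpendicular to OA.
Rod angle: sinφ = −(r/L) sinθ ⇒ φ = -5.673°; ω_rod = −rω cosθ/√(L²−r²sin²θ) = -7.2257 rad/s.
V_P = V_A + ω_rod × AP, with AP = 0.3486 m along the rod.
Components: V_Px = −rω sinθ − a·ω_rod·sinφ = -1.5901 m/s;  V_Py = rω cosθ + a·ω_rod·cosφ = +0.88081 m/s.
|V_P| = √(V_Px² + V_Py²) = 1.8178 m/s.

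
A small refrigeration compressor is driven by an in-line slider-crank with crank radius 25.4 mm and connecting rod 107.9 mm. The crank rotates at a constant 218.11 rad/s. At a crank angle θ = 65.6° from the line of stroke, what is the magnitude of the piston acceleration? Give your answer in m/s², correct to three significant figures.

310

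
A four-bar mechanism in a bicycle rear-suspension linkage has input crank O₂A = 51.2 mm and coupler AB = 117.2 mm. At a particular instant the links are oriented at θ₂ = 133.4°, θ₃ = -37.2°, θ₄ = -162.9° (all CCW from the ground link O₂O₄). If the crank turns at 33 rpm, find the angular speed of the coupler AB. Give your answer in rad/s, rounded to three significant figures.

ω₂ = 3.456 rad/s (from 33 rpm).
Differentiating the loop-closure r₂e^{iθ₂}+r₃e^{iθ₃}=r₁+r₄e^{iθ₄} gives r₂ω₂e^{iθ₂}+r₃ω₃e^{iθ₃}=r₄ω₄e^{iθ₄}.
Eliminating the other unknown: ω₃ = r₂ω₂ sin(θ₄−θ₂) / [r₃ sin(θ₃−θ₄)].
Numerator sine = +0.89649; denominator sine = +0.81208.
Result = 0.0512·3.456·(+0.89649) / (0.1172·(+0.81208)) = +1.6666 rad/s; magnitude 1.6666 rad/s.

1.67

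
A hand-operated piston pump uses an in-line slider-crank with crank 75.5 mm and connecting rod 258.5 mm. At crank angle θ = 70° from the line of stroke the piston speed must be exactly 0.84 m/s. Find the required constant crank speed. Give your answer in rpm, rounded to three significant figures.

102

For an in-line slider-crank, |v_piston| = rω|sinθ|·[1 + r cosθ/√(L² − r² sin²θ)].
With r = 0.0755 m, L = 0.2585 m, θ = 70°: the bracketed kinematic factor |dx/dθ| = 0.078317 m.
ω = v/|dx/dθ| = 0.84/0.078317 = 10.726 rad/s.
N = 60ω/(2π) = 102.42 rpm.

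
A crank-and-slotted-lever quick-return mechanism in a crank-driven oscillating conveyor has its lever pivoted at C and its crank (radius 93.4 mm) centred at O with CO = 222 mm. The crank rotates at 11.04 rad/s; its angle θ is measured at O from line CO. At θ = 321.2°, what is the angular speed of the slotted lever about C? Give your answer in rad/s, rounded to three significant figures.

ω = 11.04 rad/s
Crank pin A relative to C: A = (d + r cosθ, r sinθ); lever angle φ = atan2(r sinθ, d + r cosθ).
Differentiating tanφ: φ̇ = rω(d cosθ + r)/(d² + r² + 2dr cosθ).
d² + r² + 2dr cosθ = |CA|² = 0.0903264 m²;  d cosθ + r = +0.26641 m.
|ω_lever| = |0.0934·11.04·+0.26641| / 0.0903264 = 3.0413 rad/s.

3.04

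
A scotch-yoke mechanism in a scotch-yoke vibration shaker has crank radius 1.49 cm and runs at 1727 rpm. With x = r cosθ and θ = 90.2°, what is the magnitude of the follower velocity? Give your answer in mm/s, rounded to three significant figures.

2690

ω = 180.9 rad/s (from 1727 rpm).
x = r cosθ ⇒ ẋ = −rω sinθ.
|v| = rω|sinθ| = 0.0149·180.9·|sin 90.2°| = 2.6947 m/s = 2694.7 mm/s.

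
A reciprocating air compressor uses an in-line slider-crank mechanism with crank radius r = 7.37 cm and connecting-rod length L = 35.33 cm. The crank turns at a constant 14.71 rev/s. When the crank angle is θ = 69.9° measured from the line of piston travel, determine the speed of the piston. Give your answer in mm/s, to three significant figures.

ω = 2π·14.7 = 92.43 rad/s
For an in-line slider-crank, x = r cosθ + √(L² − r² sin²θ), so v = −rω sinθ·[1 + r cosθ/√(L² − r² sin²θ)].
With r = 0.0737 m, L = 0.3533 m, θ = 69.9°: √(L² − r² sin²θ) = 0.34645 m.
v = −0.0737·92.43·0.93909·[1 + 0.0737·0.34366/0.34645] = -6.8645 m/s.
|v| = 6.8645 m/s = 6864.5 mm/s.

6860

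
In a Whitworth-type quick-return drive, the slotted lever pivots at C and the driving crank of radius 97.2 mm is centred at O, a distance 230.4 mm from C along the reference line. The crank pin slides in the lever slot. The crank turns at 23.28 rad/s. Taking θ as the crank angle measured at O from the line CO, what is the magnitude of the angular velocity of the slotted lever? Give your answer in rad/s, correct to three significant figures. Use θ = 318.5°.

6.35

ω = 23.28 rad/s
Crank pin A relative to C: A = (d + r cosθ, r sinθ); lever angle φ = atan2(r sinθ, d + r cosθ).
Differentiating tanφ: φ̇ = rω(d cosθ + r)/(d² + r² + 2dr cosθ).
d² + r² + 2dr cosθ = |CA|² = 0.0960775 m²;  d cosθ + r = +0.26976 m.
|ω_lever| = |0.0972·23.28·+0.26976| / 0.0960775 = 6.3534 rad/s.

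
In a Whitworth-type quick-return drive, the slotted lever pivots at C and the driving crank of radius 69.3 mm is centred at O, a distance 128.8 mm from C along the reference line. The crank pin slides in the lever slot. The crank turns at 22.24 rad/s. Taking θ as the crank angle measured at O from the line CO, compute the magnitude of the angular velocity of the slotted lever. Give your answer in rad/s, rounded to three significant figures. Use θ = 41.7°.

ω = 22.24 rad/s
Crank pin A relative to C: A = (d + r cosθ, r sinθ); lever angle φ = atan2(r sinθ, d + r cosθ).
Differentiating tanφ: φ̇ = rω(d cosθ + r)/(d² + r² + 2dr cosθ).
d² + r² + 2dr cosθ = |CA|² = 0.0347207 m²;  d cosθ + r = +0.16547 m.
|ω_lever| = |0.0693·22.24·+0.16547| / 0.0347207 = 7.345 rad/s.

7.34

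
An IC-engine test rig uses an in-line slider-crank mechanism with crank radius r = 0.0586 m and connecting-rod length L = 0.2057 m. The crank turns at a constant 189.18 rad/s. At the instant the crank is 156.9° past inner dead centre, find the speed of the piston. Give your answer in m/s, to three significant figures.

ω = 189.2 rad/s
For an in-line slider-crank, x = r cosθ + √(L² − r² sin²θ), so v = −rω sinθ·[1 + r cosθ/√(L² − r² sin²θ)].
With r = 0.0586 m, L = 0.2057 m, θ = 156.9°: √(L² − r² sin²θ) = 0.20441 m.
v = −0.0586·189.2·0.39234·[1 + 0.0586·-0.91982/0.20441] = -3.2025 m/s.
|v| = 3.2025 m/s.

3.20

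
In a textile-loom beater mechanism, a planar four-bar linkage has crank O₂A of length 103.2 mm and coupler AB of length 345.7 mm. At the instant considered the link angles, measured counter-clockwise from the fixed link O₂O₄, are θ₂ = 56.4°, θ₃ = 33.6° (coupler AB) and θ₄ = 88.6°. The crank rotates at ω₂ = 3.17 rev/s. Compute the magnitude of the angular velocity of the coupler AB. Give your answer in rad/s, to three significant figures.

ω₂ = 19.92 rad/s (from 3.17 rev/s).
Differentiating the loop-closure r₂e^{iθ₂}+r₃e^{iθ₃}=r₁+r₄e^{iθ₄} gives r₂ω₂e^{iθ₂}+r₃ω₃e^{iθ₃}=r₄ω₄e^{iθ₄}.
Eliminating the other unknown: ω₃ = r₂ω₂ sin(θ₄−θ₂) / [r₃ sin(θ₃−θ₄)].
Numerator sine = +0.53288; denominator sine = -0.81915.
Result = 0.1032·19.92·(+0.53288) / (0.3457·(-0.81915)) = -3.868 rad/s; magnitude 3.868 rad/s.

3.87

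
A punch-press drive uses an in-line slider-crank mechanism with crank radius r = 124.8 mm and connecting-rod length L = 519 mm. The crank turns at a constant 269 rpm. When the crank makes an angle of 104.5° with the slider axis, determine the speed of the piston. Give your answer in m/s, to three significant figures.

ω = 2π·269/60 = 28.17 rad/s
For an in-line slider-crank, x = r cosθ + √(L² − r² sin²θ), so v = −rω sinθ·[1 + r cosθ/√(L² − r² sin²θ)].
With r = 0.1248 m, L = 0.519 m, θ = 104.5°: √(L² − r² sin²θ) = 0.50474 m.
v = −0.1248·28.17·0.96815·[1 + 0.1248·-0.25038/0.50474] = -3.1929 m/s.
|v| = 3.1929 m/s.

3.19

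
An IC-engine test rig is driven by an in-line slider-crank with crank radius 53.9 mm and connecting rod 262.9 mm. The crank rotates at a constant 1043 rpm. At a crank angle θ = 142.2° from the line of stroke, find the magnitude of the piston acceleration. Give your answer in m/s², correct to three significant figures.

ω = 2π·1043/60 = 109.2 rad/s
x(θ) = r cosθ + √(L² − r² sin²θ); with ω constant, a = ω²·d²x/dθ².
d²x/dθ² = −r cosθ − r²(cos2θ)/√u − r⁴ sin²2θ/(4u^{3/2}),  u = L² − r² sin²θ = 0.0680251 m².
Substituting r = 0.0539 m, L = 0.2629 m, θ = 142.2°: d²x/dθ² = +0.039708 m.
a = ω²·d²x/dθ² = (109.2)²·(+0.039708) = +473.7 m/s²;  |a| = 473.7 m/s².

474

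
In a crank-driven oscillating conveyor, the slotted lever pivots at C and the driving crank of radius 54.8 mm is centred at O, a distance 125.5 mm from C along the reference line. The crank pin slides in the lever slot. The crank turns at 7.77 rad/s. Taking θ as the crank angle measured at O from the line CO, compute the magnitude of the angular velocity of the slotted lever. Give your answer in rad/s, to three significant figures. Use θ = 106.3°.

0.560

ω = 7.77 rad/s
Crank pin A relative to C: A = (d + r cosθ, r sinθ); lever angle φ = atan2(r sinθ, d + r cosθ).
Differentiating tanφ: φ̇ = rω(d cosθ + r)/(d² + r² + 2dr cosθ).
d² + r² + 2dr cosθ = |CA|² = 0.0148928 m²;  d cosθ + r = +0.019576 m.
|ω_lever| = |0.0548·7.77·+0.019576| / 0.0148928 = 0.5597 rad/s.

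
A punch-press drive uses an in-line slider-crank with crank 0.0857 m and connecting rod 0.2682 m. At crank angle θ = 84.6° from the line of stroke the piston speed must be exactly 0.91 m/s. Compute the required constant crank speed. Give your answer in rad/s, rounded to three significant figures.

10.3

For an in-line slider-crank, |v_piston| = rω|sinθ|·[1 + r cosθ/√(L² − r² sin²θ)].
With r = 0.0857 m, L = 0.2682 m, θ = 84.6°: the bracketed kinematic factor |dx/dθ| = 0.088026 m.
ω = v/|dx/dθ| = 0.91/0.088026 = 10.338 rad/s.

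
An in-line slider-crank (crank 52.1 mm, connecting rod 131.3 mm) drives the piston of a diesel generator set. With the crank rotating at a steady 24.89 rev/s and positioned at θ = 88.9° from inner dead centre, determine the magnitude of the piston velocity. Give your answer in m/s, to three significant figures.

ω = 2π·24.9 = 156.4 rad/s
For an in-line slider-crank, x = r cosθ + √(L² − r² sin²θ), so v = −rω sinθ·[1 + r cosθ/√(L² − r² sin²θ)].
With r = 0.0521 m, L = 0.1313 m, θ = 88.9°: √(L² − r² sin²θ) = 0.12053 m.
v = −0.0521·156.4·0.99982·[1 + 0.0521·0.01920/0.12053] = -8.2139 m/s.
|v| = 8.2139 m/s.

8.21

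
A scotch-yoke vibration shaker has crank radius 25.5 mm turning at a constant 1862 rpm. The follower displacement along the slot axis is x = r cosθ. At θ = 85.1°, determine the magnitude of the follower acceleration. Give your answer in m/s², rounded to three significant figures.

ω = 195 rad/s (from 1862 rpm).
x = r cosθ ⇒ ẍ = −rω² cosθ (ω constant).
|a| = rω²|cosθ| = 0.0255·(195)²·|cos 85.1°| = 82.813 m/s².

82.8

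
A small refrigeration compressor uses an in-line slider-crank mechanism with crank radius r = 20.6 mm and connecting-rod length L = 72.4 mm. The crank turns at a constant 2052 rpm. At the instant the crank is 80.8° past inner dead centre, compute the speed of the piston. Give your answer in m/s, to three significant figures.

4.58

ω = 2π·2052/60 = 214.9 rad/s
For an in-line slider-crank, x = r cosθ + √(L² − r² sin²θ), so v = −rω sinθ·[1 + r cosθ/√(L² − r² sin²θ)].
With r = 0.0206 m, L = 0.0724 m, θ = 80.8°: √(L² − r² sin²θ) = 0.069486 m.
v = −0.0206·214.9·0.98714·[1 + 0.0206·0.15988/0.069486] = -4.5768 m/s.
|v| = 4.5768 m/s.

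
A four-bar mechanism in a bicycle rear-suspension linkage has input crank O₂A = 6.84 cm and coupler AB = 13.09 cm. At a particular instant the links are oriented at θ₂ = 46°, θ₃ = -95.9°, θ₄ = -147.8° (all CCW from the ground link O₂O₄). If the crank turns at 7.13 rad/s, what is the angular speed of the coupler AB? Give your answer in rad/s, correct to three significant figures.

ω₂ = 7.13 rad/s
Differentiating the loop-closure r₂e^{iθ₂}+r₃e^{iθ₃}=r₁+r₄e^{iθ₄} gives r₂ω₂e^{iθ₂}+r₃ω₃e^{iθ₃}=r₄ω₄e^{iθ₄}.
Eliminating the other unknown: ω₃ = r₂ω₂ sin(θ₄−θ₂) / [r₃ sin(θ₃−θ₄)].
Numerator sine = +0.23853; denominator sine = +0.78694.
Result = 0.0684·7.13·(+0.23853) / (0.1309·(+0.78694)) = +1.1293 rad/s; magnitude 1.1293 rad/s.

1.13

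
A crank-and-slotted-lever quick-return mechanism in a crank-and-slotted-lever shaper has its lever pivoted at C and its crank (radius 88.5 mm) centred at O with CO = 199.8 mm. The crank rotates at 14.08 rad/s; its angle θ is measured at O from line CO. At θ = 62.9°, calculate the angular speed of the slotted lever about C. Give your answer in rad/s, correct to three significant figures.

ω = 14.08 rad/s
Crank pin A relative to C: A = (d + r cosθ, r sinθ); lever angle φ = atan2(r sinθ, d + r cosθ).
Differentiating tanφ: φ̇ = rω(d cosθ + r)/(d² + r² + 2dr cosθ).
d² + r² + 2dr cosθ = |CA|² = 0.0638625 m²;  d cosθ + r = +0.17952 m.
|ω_lever| = |0.0885·14.08·+0.17952| / 0.0638625 = 3.5027 rad/s.

3.50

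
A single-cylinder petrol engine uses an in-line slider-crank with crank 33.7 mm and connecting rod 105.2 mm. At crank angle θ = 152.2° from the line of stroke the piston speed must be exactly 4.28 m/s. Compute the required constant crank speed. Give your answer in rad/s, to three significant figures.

382

For an in-line slider-crank, |v_piston| = rω|sinθ|·[1 + r cosθ/√(L² − r² sin²θ)].
With r = 0.0337 m, L = 0.1052 m, θ = 152.2°: the bracketed kinematic factor |dx/dθ| = 0.011213 m.
ω = v/|dx/dθ| = 4.28/0.011213 = 381.7 rad/s.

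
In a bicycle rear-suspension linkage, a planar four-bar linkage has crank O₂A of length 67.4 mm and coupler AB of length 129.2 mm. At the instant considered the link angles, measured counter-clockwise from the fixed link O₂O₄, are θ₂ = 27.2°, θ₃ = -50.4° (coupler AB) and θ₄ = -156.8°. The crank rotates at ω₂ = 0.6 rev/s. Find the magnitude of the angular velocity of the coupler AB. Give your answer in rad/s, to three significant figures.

0.143

ω₂ = 3.77 rad/s (from 0.6 rev/s).
Differentiating the loop-closure r₂e^{iθ₂}+r₃e^{iθ₃}=r₁+r₄e^{iθ₄} gives r₂ω₂e^{iθ₂}+r₃ω₃e^{iθ₃}=r₄ω₄e^{iθ₄}.
Eliminating the other unknown: ω₃ = r₂ω₂ sin(θ₄−θ₂) / [r₃ sin(θ₃−θ₄)].
Numerator sine = +0.06976; denominator sine = +0.95931.
Result = 0.0674·3.77·(+0.06976) / (0.1292·(+0.95931)) = +0.14301 rad/s; magnitude 0.14301 rad/s.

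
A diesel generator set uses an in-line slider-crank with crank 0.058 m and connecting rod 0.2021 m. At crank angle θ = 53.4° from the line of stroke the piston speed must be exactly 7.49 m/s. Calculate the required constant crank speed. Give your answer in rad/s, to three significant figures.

137

For an in-line slider-crank, |v_piston| = rω|sinθ|·[1 + r cosθ/√(L² − r² sin²θ)].
With r = 0.058 m, L = 0.2021 m, θ = 53.4°: the bracketed kinematic factor |dx/dθ| = 0.054751 m.
ω = v/|dx/dθ| = 7.49/0.054751 = 136.8 rad/s.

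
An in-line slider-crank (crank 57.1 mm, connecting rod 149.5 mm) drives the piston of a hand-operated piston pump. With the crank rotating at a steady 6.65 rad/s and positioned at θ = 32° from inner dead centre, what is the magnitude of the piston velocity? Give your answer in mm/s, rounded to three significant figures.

268

ω = 6.65 rad/s
For an in-line slider-crank, x = r cosθ + √(L² − r² sin²θ), so v = −rω sinθ·[1 + r cosθ/√(L² − r² sin²θ)].
With r = 0.0571 m, L = 0.1495 m, θ = 32°: √(L² − r² sin²θ) = 0.14641 m.
v = −0.0571·6.65·0.52992·[1 + 0.0571·0.84805/0.14641] = -0.26777 m/s.
|v| = 0.26777 m/s = 267.77 mm/s.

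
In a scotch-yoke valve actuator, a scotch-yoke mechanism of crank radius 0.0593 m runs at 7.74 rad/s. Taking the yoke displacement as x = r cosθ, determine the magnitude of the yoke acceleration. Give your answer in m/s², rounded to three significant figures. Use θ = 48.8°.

ω = 7.74 rad/s
x = r cosθ ⇒ ẍ = −rω² cosθ (ω constant).
|a| = rω²|cosθ| = 0.0593·(7.74)²·|cos 48.8°| = 2.34 m/s².

2.34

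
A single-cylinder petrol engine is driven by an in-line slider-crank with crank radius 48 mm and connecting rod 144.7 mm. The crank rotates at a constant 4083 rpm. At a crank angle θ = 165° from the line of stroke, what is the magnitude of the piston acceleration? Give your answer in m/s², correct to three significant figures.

5930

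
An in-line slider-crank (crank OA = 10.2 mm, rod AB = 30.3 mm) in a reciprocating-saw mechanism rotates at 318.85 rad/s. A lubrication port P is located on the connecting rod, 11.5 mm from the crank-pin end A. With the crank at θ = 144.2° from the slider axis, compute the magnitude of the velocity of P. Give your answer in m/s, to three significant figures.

2.36

ω = 318.9 rad/s.  Crank-pin speed |V_A| = rω = 3.2523 m/s, perpendicular to OA.
Rod angle: sinφ = −(r/L) sinθ ⇒ φ = -11.357°; ω_rod = −rω cosθ/√(L²−r²sin²θ) = +88.795 rad/s.
V_P = V_A + ω_rod × AP, with AP = 0.0115 m along the rod.
Components: V_Px = −rω sinθ − a·ω_rod·sinφ = -1.7014 m/s;  V_Py = rω cosθ + a·ω_rod·cosφ = -1.6367 m/s.
|V_P| = √(V_Px² + V_Py²) = 2.3608 m/s.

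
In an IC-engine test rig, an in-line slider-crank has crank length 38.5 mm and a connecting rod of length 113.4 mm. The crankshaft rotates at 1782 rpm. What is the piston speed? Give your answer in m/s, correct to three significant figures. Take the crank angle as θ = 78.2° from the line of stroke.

ω = 2π·1782/60 = 186.6 rad/s
For an in-line slider-crank, x = r cosθ + √(L² − r² sin²θ), so v = −rω sinθ·[1 + r cosθ/√(L² − r² sin²θ)].
With r = 0.0385 m, L = 0.1134 m, θ = 78.2°: √(L² − r² sin²θ) = 0.10695 m.
v = −0.0385·186.6·0.97887·[1 + 0.0385·0.20450/0.10695] = -7.5504 m/s.
|v| = 7.5504 m/s.

7.55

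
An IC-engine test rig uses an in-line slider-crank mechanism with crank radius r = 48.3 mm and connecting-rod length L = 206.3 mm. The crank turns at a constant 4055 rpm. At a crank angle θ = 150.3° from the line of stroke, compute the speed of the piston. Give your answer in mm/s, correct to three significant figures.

8080

ω = 2π·4055/60 = 424.6 rad/s
For an in-line slider-crank, x = r cosθ + √(L² − r² sin²θ), so v = −rω sinθ·[1 + r cosθ/√(L² − r² sin²θ)].
With r = 0.0483 m, L = 0.2063 m, θ = 150.3°: √(L² − r² sin²θ) = 0.20491 m.
v = −0.0483·424.6·0.49546·[1 + 0.0483·-0.86863/0.20491] = -8.0812 m/s.
|v| = 8.0812 m/s = 8081.2 mm/s.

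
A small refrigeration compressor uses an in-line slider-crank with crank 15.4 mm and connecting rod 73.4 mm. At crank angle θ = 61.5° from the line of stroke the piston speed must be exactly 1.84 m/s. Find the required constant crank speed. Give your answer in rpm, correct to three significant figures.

For an in-line slider-crank, |v_piston| = rω|sinθ|·[1 + r cosθ/√(L² − r² sin²θ)].
With r = 0.0154 m, L = 0.0734 m, θ = 61.5°: the bracketed kinematic factor |dx/dθ| = 0.014912 m.
ω = v/|dx/dθ| = 1.84/0.014912 = 123.39 rad/s.
N = 60ω/(2π) = 1178.3 rpm.

1180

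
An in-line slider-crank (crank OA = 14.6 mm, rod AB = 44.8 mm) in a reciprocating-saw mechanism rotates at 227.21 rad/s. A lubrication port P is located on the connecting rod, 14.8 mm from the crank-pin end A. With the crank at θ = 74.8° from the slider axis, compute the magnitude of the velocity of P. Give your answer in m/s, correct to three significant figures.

3.35

ω = 227.2 rad/s.  Crank-pin speed |V_A| = rω = 3.3173 m/s, perpendicular to OA.
Rod angle: sinφ = −(r/L) sinθ ⇒ φ = -18.330°; ω_rod = −rω cosθ/√(L²−r²sin²θ) = -20.452 rad/s.
V_P = V_A + ω_rod × AP, with AP = 0.0148 m along the rod.
Components: V_Px = −rω sinθ − a·ω_rod·sinφ = -3.2964 m/s;  V_Py = rω cosθ + a·ω_rod·cosφ = +0.58242 m/s.
|V_P| = √(V_Px² + V_Py²) = 3.3475 m/s.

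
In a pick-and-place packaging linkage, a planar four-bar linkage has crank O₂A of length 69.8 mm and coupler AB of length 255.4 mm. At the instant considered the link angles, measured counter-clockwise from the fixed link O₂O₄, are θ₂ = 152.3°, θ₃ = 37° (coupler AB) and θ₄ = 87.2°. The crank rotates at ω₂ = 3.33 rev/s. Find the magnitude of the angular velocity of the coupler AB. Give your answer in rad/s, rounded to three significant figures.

6.75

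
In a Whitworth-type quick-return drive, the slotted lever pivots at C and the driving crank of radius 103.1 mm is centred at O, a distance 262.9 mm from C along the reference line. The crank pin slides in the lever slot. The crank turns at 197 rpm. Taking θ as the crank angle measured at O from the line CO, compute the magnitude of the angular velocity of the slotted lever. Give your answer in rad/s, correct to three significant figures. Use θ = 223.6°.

4.59

ω = 20.63 rad/s (from 197 rpm).
Crank pin A relative to C: A = (d + r cosθ, r sinθ); lever angle φ = atan2(r sinθ, d + r cosθ).
Differentiating tanφ: φ̇ = rω(d cosθ + r)/(d² + r² + 2dr cosθ).
d² + r² + 2dr cosθ = |CA|² = 0.0404887 m²;  d cosθ + r = -0.087285 m.
|ω_lever| = |0.1031·20.63·-0.087285| / 0.0404887 = 4.5852 rad/s.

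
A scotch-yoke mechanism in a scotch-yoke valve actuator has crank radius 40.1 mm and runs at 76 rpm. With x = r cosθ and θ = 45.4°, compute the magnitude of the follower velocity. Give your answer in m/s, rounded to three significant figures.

0.227

ω = 7.959 rad/s (from 76 rpm).
x = r cosθ ⇒ ẋ = −rω sinθ.
|v| = rω|sinθ| = 0.0401·7.959·|sin 45.4°| = 0.22724 m/s.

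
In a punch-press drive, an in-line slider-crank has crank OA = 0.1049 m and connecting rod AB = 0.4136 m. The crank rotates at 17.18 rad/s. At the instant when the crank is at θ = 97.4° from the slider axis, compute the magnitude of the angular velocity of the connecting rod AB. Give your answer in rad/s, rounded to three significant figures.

0.580

ω = 17.18 rad/s
The rod makes angle φ with the slider axis where L sinφ = r sinθ; differentiating, L cosφ·φ̇ = r ω cosθ.
L cosφ = √(L² − r² sin²θ) = 0.4003 m.
|ω_rod| = r ω |cosθ| / √(L² − r² sin²θ) = 0.1049·17.18·0.12880/0.4003 = 0.57984 rad/s.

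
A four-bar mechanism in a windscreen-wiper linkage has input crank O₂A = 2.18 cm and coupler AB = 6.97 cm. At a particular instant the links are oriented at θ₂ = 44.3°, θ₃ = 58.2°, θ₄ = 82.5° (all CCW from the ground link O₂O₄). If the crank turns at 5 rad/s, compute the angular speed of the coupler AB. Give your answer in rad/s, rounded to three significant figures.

ω₂ = 5 rad/s
Differentiating the loop-closure r₂e^{iθ₂}+r₃e^{iθ₃}=r₁+r₄e^{iθ₄} gives r₂ω₂e^{iθ₂}+r₃ω₃e^{iθ₃}=r₄ω₄e^{iθ₄}.
Eliminating the other unknown: ω₃ = r₂ω₂ sin(θ₄−θ₂) / [r₃ sin(θ₃−θ₄)].
Numerator sine = +0.61841; denominator sine = -0.41151.
Result = 0.0218·5·(+0.61841) / (0.0697·(-0.41151)) = -2.3501 rad/s; magnitude 2.3501 rad/s.

2.35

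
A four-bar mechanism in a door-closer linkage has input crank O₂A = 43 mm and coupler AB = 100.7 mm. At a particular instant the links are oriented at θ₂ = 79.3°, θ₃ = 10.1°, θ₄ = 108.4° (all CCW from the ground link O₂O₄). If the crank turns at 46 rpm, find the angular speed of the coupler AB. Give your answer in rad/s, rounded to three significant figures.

1.01

ω₂ = 4.817 rad/s (from 46 rpm).
Differentiating the loop-closure r₂e^{iθ₂}+r₃e^{iθ₃}=r₁+r₄e^{iθ₄} gives r₂ω₂e^{iθ₂}+r₃ω₃e^{iθ₃}=r₄ω₄e^{iθ₄}.
Eliminating the other unknown: ω₃ = r₂ω₂ sin(θ₄−θ₂) / [r₃ sin(θ₃−θ₄)].
Numerator sine = +0.48634; denominator sine = -0.98953.
Result = 0.043·4.817·(+0.48634) / (0.1007·(-0.98953)) = -1.011 rad/s; magnitude 1.011 rad/s.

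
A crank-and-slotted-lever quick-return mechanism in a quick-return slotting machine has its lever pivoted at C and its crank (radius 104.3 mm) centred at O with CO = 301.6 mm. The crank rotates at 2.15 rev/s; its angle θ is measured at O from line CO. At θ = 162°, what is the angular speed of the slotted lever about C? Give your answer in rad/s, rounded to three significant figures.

ω = 13.51 rad/s (from 2.15 rev/s).
Crank pin A relative to C: A = (d + r cosθ, r sinθ); lever angle φ = atan2(r sinθ, d + r cosθ).
Differentiating tanφ: φ̇ = rω(d cosθ + r)/(d² + r² + 2dr cosθ).
d² + r² + 2dr cosθ = |CA|² = 0.0420065 m²;  d cosθ + r = -0.18254 m.
|ω_lever| = |0.1043·13.51·-0.18254| / 0.0420065 = 6.1227 rad/s.

6.12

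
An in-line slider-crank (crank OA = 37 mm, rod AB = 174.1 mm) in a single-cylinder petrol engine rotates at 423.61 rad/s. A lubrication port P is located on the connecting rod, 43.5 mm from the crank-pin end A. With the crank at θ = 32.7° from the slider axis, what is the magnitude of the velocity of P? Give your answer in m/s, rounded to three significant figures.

13.3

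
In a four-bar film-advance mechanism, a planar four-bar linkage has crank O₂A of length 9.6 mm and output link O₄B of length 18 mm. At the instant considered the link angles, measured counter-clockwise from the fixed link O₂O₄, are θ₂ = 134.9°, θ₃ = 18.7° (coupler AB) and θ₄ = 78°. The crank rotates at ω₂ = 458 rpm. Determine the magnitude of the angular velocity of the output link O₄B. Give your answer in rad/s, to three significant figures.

ω₂ = 47.96 rad/s (from 458 rpm).
Differentiating the loop-closure r₂e^{iθ₂}+r₃e^{iθ₃}=r₁+r₄e^{iθ₄} gives r₂ω₂e^{iθ₂}+r₃ω₃e^{iθ₃}=r₄ω₄e^{iθ₄}.
Eliminating the other unknown: ω₄ = r₂ω₂ sin(θ₂−θ₃) / [r₄ sin(θ₄−θ₃)].
Numerator sine = +0.89726; denominator sine = +0.85985.
Result = 0.0096·47.96·(+0.89726) / (0.018·(+0.85985)) = +26.692 rad/s; magnitude 26.692 rad/s.

26.7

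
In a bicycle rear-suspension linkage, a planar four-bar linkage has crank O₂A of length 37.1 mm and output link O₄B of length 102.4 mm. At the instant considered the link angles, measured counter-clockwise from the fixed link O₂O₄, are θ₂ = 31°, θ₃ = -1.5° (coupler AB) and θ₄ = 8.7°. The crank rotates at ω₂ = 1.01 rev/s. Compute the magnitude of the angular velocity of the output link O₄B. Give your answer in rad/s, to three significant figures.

ω₂ = 6.346 rad/s (from 1.01 rev/s).
Differentiating the loop-closure r₂e^{iθ₂}+r₃e^{iθ₃}=r₁+r₄e^{iθ₄} gives r₂ω₂e^{iθ₂}+r₃ω₃e^{iθ₃}=r₄ω₄e^{iθ₄}.
Eliminating the other unknown: ω₄ = r₂ω₂ sin(θ₂−θ₃) / [r₄ sin(θ₄−θ₃)].
Numerator sine = +0.53730; denominator sine = +0.17708.
Result = 0.0371·6.346·(+0.53730) / (0.1024·(+0.17708)) = +6.9761 rad/s; magnitude 6.9761 rad/s.

6.98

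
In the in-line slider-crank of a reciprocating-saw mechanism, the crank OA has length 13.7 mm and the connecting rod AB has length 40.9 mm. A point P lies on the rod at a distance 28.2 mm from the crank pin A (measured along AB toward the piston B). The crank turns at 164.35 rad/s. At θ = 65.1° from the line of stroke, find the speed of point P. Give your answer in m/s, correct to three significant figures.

2.27

ω = 164.3 rad/s.  Crank-pin speed |V_A| = rω = 2.2516 m/s, perpendicular to OA.
Rod angle: sinφ = −(r/L) sinθ ⇒ φ = -17.688°; ω_rod = −rω cosθ/√(L²−r²sin²θ) = -24.329 rad/s.
V_P = V_A + ω_rod × AP, with AP = 0.0282 m along the rod.
Components: V_Px = −rω sinθ − a·ω_rod·sinφ = -2.2507 m/s;  V_Py = rω cosθ + a·ω_rod·cosφ = +0.29437 m/s.
|V_P| = √(V_Px² + V_Py²) = 2.2699 m/s.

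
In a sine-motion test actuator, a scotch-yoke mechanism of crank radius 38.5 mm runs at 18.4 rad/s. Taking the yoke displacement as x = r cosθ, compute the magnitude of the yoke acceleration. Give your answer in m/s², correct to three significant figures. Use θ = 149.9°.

11.3

ω = 18.4 rad/s
x = r cosθ ⇒ ẍ = −rω² cosθ (ω constant).
|a| = rω²|cosθ| = 0.0385·(18.4)²·|cos 149.9°| = 11.277 m/s².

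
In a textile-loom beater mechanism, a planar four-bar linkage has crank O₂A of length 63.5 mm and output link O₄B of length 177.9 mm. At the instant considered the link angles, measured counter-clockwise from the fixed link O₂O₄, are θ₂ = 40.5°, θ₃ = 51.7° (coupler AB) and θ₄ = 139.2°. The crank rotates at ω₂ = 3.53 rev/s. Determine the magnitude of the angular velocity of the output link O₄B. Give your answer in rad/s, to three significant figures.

ω₂ = 22.18 rad/s (from 3.53 rev/s).
Differentiating the loop-closure r₂e^{iθ₂}+r₃e^{iθ₃}=r₁+r₄e^{iθ₄} gives r₂ω₂e^{iθ₂}+r₃ω₃e^{iθ₃}=r₄ω₄e^{iθ₄}.
Eliminating the other unknown: ω₄ = r₂ω₂ sin(θ₂−θ₃) / [r₄ sin(θ₄−θ₃)].
Numerator sine = -0.19423; denominator sine = +0.99905.
Result = 0.0635·22.18·(-0.19423) / (0.1779·(+0.99905)) = -1.5392 rad/s; magnitude 1.5392 rad/s.

1.54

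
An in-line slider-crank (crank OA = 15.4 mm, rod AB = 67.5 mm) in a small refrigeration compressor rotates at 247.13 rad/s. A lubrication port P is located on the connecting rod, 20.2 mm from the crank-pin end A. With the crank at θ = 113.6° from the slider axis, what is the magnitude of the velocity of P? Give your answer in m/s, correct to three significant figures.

3.55

ω = 247.1 rad/s.  Crank-pin speed |V_A| = rω = 3.8058 m/s, perpendicular to OA.
Rod angle: sinφ = −(r/L) sinθ ⇒ φ = -12.068°; ω_rod = −rω cosθ/√(L²−r²sin²θ) = +23.083 rad/s.
V_P = V_A + ω_rod × AP, with AP = 0.0202 m along the rod.
Components: V_Px = −rω sinθ − a·ω_rod·sinφ = -3.39 m/s;  V_Py = rω cosθ + a·ω_rod·cosφ = -1.0677 m/s.
|V_P| = √(V_Px² + V_Py²) = 3.5542 m/s.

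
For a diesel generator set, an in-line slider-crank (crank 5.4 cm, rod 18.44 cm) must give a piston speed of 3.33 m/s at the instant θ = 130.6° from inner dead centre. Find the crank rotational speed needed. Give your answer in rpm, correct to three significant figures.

964

For an in-line slider-crank, |v_piston| = rω|sinθ|·[1 + r cosθ/√(L² − r² sin²θ)].
With r = 0.054 m, L = 0.1844 m, θ = 130.6°: the bracketed kinematic factor |dx/dθ| = 0.032986 m.
ω = v/|dx/dθ| = 3.33/0.032986 = 100.95 rad/s.
N = 60ω/(2π) = 964.01 rpm.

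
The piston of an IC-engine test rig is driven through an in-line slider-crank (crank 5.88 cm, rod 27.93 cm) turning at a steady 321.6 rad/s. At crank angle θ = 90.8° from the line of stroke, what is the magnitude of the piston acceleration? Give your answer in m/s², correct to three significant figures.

ω = 321.6 rad/s
x(θ) = r cosθ + √(L² − r² sin²θ); with ω constant, a = ω²·d²x/dθ².
d²x/dθ² = −r cosθ − r²(cos2θ)/√u − r⁴ sin²2θ/(4u^{3/2}),  u = L² − r² sin²θ = 0.0745517 m².
Substituting r = 0.0588 m, L = 0.2793 m, θ = 90.8°: d²x/dθ² = +0.013479 m.
a = ω²·d²x/dθ² = (321.6)²·(+0.013479) = +1394 m/s²;  |a| = 1394 m/s².

1390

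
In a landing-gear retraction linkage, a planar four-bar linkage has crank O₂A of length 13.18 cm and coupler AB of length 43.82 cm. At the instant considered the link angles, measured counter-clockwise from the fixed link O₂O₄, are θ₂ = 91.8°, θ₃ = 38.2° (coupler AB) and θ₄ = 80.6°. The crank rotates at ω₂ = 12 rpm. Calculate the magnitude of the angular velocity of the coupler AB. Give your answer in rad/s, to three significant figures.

0.109

ω₂ = 1.257 rad/s (from 12 rpm).
Differentiating the loop-closure r₂e^{iθ₂}+r₃e^{iθ₃}=r₁+r₄e^{iθ₄} gives r₂ω₂e^{iθ₂}+r₃ω₃e^{iθ₃}=r₄ω₄e^{iθ₄}.
Eliminating the other unknown: ω₃ = r₂ω₂ sin(θ₄−θ₂) / [r₃ sin(θ₃−θ₄)].
Numerator sine = -0.19423; denominator sine = -0.67430.
Result = 0.1318·1.257·(-0.19423) / (0.4382·(-0.67430)) = +0.10887 rad/s; magnitude 0.10887 rad/s.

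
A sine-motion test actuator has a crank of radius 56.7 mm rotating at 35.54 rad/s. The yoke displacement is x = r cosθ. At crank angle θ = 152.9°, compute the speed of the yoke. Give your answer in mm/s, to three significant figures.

918

ω = 35.54 rad/s
x = r cosθ ⇒ ẋ = −rω sinθ.
|v| = rω|sinθ| = 0.0567·35.54·|sin 152.9°| = 0.91798 m/s = 917.98 mm/s.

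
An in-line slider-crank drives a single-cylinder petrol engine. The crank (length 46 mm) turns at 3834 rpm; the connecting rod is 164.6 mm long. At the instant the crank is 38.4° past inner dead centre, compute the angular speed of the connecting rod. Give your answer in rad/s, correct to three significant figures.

89.3

ω = 401.5 rad/s (converted from 3834 rpm).
The rod makes angle φ with the slider axis where L sinφ = r sinθ; differentiating, L cosφ·φ̇ = r ω cosθ.
L cosφ = √(L² − r² sin²θ) = 0.1621 m.
|ω_rod| = r ω |cosθ| / √(L² − r² sin²θ) = 0.046·401.5·0.78369/0.1621 = 89.289 rad/s.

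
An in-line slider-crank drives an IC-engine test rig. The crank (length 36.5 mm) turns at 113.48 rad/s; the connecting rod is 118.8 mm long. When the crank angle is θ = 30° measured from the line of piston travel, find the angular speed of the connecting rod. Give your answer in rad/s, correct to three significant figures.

30.6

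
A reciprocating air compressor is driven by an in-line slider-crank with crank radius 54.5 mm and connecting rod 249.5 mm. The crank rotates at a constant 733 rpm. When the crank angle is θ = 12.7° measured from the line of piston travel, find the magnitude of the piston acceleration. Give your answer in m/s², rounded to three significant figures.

ω = 2π·733/60 = 76.76 rad/s
x(θ) = r cosθ + √(L² − r² sin²θ); with ω constant, a = ω²·d²x/dθ².
d²x/dθ² = −r cosθ − r²(cos2θ)/√u − r⁴ sin²2θ/(4u^{3/2}),  u = L² − r² sin²θ = 0.0621067 m².
Substituting r = 0.0545 m, L = 0.2495 m, θ = 12.7°: d²x/dθ² = -0.063959 m.
a = ω²·d²x/dθ² = (76.76)²·(-0.063959) = -376.85 m/s²;  |a| = 376.85 m/s².

377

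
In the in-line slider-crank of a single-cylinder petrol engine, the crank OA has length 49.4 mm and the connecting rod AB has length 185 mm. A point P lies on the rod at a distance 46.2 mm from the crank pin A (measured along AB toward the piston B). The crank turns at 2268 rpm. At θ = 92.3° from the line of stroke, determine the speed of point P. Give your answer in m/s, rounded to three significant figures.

11.7

ω = 237.5 rad/s.  Crank-pin speed |V_A| = rω = 11.733 m/s, perpendicular to OA.
Rod angle: sinφ = −(r/L) sinθ ⇒ φ = -15.475°; ω_rod = −rω cosθ/√(L²−r²sin²θ) = +2.6409 rad/s.
V_P = V_A + ω_rod × AP, with AP = 0.0462 m along the rod.
Components: V_Px = −rω sinθ − a·ω_rod·sinφ = -11.691 m/s;  V_Py = rω cosθ + a·ω_rod·cosφ = -0.35327 m/s.
|V_P| = √(V_Px² + V_Py²) = 11.696 m/s.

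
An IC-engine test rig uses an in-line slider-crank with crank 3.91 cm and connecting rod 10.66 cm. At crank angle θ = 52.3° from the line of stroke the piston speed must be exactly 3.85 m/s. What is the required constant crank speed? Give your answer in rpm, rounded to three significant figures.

For an in-line slider-crank, |v_piston| = rω|sinθ|·[1 + r cosθ/√(L² − r² sin²θ)].
With r = 0.0391 m, L = 0.1066 m, θ = 52.3°: the bracketed kinematic factor |dx/dθ| = 0.038188 m.
ω = v/|dx/dθ| = 3.85/0.038188 = 100.82 rad/s.
N = 60ω/(2π) = 962.73 rpm.

963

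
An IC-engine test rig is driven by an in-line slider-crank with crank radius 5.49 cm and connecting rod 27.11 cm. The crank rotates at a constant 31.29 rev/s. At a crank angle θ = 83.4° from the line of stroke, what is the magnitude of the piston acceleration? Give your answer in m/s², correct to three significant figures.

ω = 2π·31.3 = 196.6 rad/s
x(θ) = r cosθ + √(L² − r² sin²θ); with ω constant, a = ω²·d²x/dθ².
d²x/dθ² = −r cosθ − r²(cos2θ)/√u − r⁴ sin²2θ/(4u^{3/2}),  u = L² − r² sin²θ = 0.070521 m².
Substituting r = 0.0549 m, L = 0.2711 m, θ = 83.4°: d²x/dθ² = +0.0047335 m.
a = ω²·d²x/dθ² = (196.6)²·(+0.0047335) = +182.96 m/s²;  |a| = 182.96 m/s².

183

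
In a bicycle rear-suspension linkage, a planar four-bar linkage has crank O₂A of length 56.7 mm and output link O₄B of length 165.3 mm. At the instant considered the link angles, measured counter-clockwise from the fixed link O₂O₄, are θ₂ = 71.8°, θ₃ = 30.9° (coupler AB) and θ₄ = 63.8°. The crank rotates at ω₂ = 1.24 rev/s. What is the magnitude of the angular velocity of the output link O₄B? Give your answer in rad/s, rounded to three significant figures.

3.22

ω₂ = 7.791 rad/s (from 1.24 rev/s).
Differentiating the loop-closure r₂e^{iθ₂}+r₃e^{iθ₃}=r₁+r₄e^{iθ₄} gives r₂ω₂e^{iθ₂}+r₃ω₃e^{iθ₃}=r₄ω₄e^{iθ₄}.
Eliminating the other unknown: ω₄ = r₂ω₂ sin(θ₂−θ₃) / [r₄ sin(θ₄−θ₃)].
Numerator sine = +0.65474; denominator sine = +0.54317.
Result = 0.0567·7.791·(+0.65474) / (0.1653·(+0.54317)) = +3.2214 rad/s; magnitude 3.2214 rad/s.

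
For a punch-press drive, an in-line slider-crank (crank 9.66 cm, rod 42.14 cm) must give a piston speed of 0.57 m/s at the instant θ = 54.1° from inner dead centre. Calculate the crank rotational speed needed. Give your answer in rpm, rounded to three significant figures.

For an in-line slider-crank, |v_piston| = rω|sinθ|·[1 + r cosθ/√(L² − r² sin²θ)].
With r = 0.0966 m, L = 0.4214 m, θ = 54.1°: the bracketed kinematic factor |dx/dθ| = 0.088954 m.
ω = v/|dx/dθ| = 0.57/0.088954 = 6.4078 rad/s.
N = 60ω/(2π) = 61.19 rpm.

61.2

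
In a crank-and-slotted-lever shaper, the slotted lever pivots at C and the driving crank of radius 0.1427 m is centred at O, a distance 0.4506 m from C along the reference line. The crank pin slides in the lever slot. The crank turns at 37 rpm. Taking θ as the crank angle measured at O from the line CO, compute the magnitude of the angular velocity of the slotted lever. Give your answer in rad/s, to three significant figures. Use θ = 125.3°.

ω = 3.875 rad/s (from 37 rpm).
Crank pin A relative to C: A = (d + r cosθ, r sinθ); lever angle φ = atan2(r sinθ, d + r cosθ).
Differentiating tanφ: φ̇ = rω(d cosθ + r)/(d² + r² + 2dr cosθ).
d² + r² + 2dr cosθ = |CA|² = 0.14909 m²;  d cosθ + r = -0.11768 m.
|ω_lever| = |0.1427·3.875·-0.11768| / 0.14909 = 0.43643 rad/s.

0.436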